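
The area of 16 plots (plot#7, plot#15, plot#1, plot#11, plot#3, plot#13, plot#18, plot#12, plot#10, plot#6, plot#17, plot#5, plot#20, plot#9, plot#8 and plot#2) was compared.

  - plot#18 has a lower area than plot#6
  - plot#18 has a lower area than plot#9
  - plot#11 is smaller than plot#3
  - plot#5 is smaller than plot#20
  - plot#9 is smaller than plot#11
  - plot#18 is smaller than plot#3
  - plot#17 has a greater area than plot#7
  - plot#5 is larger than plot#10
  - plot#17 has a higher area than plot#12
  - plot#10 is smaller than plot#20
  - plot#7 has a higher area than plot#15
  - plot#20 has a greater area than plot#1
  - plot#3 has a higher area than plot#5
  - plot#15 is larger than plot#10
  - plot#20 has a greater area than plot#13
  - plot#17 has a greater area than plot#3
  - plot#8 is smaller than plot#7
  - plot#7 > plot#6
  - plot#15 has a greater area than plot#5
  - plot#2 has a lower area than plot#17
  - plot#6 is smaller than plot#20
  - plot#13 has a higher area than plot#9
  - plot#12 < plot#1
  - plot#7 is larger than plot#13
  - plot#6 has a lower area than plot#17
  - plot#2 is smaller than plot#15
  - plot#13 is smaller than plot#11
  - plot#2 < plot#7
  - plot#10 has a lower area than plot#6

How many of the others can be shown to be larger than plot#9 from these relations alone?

The elements the relations force above plot#9 are plot#13, plot#11, plot#20, plot#7, plot#3, plot#17 — no chain reaches any other.
That is 6.

6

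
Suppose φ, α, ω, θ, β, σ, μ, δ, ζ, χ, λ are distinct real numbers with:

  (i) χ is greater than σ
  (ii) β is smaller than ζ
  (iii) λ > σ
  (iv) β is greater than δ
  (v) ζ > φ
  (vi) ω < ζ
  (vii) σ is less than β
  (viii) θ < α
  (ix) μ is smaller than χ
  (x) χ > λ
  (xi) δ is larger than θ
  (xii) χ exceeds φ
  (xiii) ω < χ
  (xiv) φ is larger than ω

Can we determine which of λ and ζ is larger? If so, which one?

Following every chain through λ: above λ we get χ; below λ we get σ.
ζ is not reached, and no chain runs the other way from ζ to λ.
So the given relations leave the order of λ and ζ undetermined.

undetermined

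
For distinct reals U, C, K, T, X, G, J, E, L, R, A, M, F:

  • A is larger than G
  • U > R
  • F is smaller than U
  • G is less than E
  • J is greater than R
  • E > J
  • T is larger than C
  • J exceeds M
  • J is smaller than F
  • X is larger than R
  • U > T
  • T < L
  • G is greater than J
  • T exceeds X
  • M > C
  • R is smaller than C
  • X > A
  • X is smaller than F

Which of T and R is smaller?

R < C and C < M give R < M.
Then M < J extends the chain to J.
With J < G: R < C < M < J < G.
With G < A: R < C < M < J < G < A.
Then A < X extends the chain to X.
With X < T: R < C < M < J < G < A < X < T.
So R < T; R is the smaller of the two.

R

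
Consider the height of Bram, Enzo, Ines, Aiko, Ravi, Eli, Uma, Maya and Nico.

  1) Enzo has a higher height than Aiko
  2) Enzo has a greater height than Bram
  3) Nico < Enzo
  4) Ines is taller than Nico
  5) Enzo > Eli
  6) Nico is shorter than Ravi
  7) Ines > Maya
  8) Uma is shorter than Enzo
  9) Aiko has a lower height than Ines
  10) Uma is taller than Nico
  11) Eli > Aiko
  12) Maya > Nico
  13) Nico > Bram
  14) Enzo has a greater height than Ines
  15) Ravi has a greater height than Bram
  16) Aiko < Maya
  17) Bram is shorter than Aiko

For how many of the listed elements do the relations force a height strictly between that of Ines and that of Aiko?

Chaining upward from Aiko reaches: Eli, Maya, Enzo.
Chaining downward from Ines reaches: Bram, Nico, Maya.
Strictly between Aiko and Ines are those in both lists: Maya — 1 element.

1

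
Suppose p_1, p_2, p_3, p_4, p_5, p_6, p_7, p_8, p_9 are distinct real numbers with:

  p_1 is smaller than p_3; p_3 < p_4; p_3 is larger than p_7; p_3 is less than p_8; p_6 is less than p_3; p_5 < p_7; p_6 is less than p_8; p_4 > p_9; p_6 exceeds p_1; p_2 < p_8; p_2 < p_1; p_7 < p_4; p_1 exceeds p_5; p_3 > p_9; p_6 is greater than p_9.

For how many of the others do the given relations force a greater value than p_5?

6

The elements the relations force above p_5 are p_1, p_7, p_6, p_3, p_8, p_4 — no chain reaches any other.
That is 6.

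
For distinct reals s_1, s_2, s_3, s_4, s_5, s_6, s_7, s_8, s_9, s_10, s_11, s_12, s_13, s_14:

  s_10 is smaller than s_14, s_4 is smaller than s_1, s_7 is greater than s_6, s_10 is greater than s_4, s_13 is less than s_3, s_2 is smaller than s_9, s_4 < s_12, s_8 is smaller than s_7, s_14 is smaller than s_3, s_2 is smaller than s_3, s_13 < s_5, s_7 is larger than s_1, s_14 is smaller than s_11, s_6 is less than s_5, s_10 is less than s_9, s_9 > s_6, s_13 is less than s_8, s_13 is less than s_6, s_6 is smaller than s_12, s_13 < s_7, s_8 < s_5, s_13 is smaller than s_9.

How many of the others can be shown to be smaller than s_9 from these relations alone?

5

From s_9 the given relations immediately reach s_2, s_10, s_13, s_6.
From those, s_4 — 5 in total.
No other element is forced below s_9 by the given relations, so the count is 5.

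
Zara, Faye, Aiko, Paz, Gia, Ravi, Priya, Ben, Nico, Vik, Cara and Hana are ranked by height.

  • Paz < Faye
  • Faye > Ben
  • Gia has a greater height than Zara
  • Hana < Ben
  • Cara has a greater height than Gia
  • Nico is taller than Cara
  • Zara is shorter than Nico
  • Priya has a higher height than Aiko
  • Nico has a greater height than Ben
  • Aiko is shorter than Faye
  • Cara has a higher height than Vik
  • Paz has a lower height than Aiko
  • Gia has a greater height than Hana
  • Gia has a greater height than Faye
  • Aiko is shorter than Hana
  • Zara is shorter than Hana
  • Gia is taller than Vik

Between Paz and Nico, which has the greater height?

Paz < Aiko and Aiko < Hana give Paz < Hana.
Then Hana < Ben extends the chain to Ben.
With Ben < Faye: Paz < Aiko < Hana < Ben < Faye.
With Faye < Gia: Paz < Aiko < Hana < Ben < Faye < Gia.
With Gia < Cara: Paz < Aiko < Hana < Ben < Faye < Gia < Cara.
With Cara < Nico: Paz < Aiko < Hana < Ben < Faye < Gia < Cara < Nico.
So Paz < Nico; Nico is the taller of the two.

Nico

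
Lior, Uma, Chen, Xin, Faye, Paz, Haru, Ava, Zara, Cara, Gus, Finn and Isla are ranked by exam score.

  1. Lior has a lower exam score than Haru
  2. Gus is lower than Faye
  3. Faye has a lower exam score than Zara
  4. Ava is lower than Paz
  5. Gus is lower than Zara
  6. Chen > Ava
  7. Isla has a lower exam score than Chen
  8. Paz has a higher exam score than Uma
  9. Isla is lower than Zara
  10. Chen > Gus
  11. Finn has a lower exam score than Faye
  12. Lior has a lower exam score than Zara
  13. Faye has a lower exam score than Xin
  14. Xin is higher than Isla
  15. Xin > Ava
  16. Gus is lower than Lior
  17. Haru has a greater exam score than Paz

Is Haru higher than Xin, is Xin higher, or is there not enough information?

undetermined

Following every chain through Xin: below Xin we get Finn, Ava, Gus, Faye, Isla.
Haru is not reached, and no chain runs the other way from Haru to Xin.
So the given relations leave the order of Xin and Haru undetermined.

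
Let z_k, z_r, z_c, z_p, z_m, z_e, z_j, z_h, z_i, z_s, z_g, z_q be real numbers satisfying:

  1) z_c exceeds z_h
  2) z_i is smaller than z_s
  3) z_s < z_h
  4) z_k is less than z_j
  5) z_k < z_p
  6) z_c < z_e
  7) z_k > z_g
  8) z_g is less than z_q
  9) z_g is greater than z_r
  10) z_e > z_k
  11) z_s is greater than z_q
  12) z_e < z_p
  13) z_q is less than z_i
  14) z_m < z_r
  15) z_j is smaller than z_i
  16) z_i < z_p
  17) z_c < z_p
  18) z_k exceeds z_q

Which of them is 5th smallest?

z_k

Chaining the given pairs: z_m < z_r < z_g < z_q < z_k < z_j < z_i < z_s < z_h < z_c < z_e < z_p.
Counting 5 from the smallest end gives z_k.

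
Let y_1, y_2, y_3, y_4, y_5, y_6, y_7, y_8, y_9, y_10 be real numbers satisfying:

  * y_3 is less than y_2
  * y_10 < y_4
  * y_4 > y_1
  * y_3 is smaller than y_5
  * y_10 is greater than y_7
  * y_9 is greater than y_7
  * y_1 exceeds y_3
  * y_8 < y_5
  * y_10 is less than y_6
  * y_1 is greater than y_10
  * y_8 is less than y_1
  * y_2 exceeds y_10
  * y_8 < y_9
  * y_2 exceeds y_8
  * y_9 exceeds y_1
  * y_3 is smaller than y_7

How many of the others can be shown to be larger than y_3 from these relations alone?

8

The elements the relations force above y_3 are y_7, y_10, y_1, y_2, y_6, y_9, y_4, y_5 — no chain reaches any other.
That is 8.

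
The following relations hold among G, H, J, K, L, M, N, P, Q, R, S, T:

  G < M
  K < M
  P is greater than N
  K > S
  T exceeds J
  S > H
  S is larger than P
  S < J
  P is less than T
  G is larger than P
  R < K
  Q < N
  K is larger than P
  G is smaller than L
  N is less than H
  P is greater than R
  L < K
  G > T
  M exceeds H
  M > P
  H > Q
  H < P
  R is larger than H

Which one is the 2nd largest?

K

The consecutive relations fix a unique order: Q < N < H < R < P < S < J < T < G < L < K < M.
Counting 2 from the largest end gives K.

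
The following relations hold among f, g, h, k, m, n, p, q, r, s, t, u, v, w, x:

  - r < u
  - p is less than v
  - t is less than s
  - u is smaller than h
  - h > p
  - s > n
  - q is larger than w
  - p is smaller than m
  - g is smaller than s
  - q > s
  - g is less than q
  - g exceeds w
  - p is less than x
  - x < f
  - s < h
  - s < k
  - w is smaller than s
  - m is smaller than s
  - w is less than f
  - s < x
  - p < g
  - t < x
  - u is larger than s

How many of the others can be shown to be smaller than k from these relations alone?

7

Directly below k: s.
One step further: w, n, g, m, t (6 so far).
One step further: p (7 so far).
No other element is forced below k by the given relations, so the count is 7.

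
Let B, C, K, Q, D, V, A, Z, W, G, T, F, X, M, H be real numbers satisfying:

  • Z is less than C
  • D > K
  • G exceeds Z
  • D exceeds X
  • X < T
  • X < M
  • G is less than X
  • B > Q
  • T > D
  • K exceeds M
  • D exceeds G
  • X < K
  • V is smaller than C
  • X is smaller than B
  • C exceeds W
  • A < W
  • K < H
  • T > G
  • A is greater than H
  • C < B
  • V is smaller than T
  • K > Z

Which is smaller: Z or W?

Z

The relevant relations are Z < G; G < X; X < M; M < K; K < H; H < A; A < W.
Together: Z < G < X < M < K < H < A < W.
So Z < W; Z is the smaller of the two.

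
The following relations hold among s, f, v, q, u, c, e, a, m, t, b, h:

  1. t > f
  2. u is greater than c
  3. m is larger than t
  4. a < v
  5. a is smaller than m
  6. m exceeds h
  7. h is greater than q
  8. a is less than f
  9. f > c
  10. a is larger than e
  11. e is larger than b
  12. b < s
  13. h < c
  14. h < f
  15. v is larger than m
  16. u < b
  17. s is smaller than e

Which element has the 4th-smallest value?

Chaining the given pairs: q < h < c < u < b < s < e < a < f < t < m < v.
The 4th smallest is u.

u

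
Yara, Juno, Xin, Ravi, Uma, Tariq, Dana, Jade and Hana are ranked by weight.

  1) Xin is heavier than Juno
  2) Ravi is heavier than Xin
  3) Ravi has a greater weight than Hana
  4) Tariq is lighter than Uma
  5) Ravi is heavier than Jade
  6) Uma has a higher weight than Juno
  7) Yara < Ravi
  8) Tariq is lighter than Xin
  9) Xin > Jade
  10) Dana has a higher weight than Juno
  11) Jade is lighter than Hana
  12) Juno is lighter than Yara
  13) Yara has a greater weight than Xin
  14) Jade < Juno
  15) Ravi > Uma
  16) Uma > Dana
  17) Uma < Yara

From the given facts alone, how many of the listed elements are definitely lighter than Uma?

From Uma the given relations immediately reach Tariq, Juno, Dana.
From those, Jade — 4 in total.
No other element is forced below Uma by the given relations, so the count is 4.

4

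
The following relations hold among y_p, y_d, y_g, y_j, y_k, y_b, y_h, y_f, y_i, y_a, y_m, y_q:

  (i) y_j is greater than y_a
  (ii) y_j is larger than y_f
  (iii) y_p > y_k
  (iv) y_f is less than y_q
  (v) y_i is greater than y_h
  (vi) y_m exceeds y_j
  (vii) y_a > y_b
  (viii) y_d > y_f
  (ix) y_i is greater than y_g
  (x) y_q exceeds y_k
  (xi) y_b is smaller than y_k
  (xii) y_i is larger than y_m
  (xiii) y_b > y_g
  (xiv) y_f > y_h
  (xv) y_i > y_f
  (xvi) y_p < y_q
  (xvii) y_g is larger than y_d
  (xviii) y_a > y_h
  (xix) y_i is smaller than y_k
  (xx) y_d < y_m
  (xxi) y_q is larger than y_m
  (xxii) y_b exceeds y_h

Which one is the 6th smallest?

y_a

Piecing the relations together gives one ordering: y_h < y_f < y_d < y_g < y_b < y_a < y_j < y_m < y_i < y_k < y_p < y_q.
Counting 6 from the smallest end gives y_a.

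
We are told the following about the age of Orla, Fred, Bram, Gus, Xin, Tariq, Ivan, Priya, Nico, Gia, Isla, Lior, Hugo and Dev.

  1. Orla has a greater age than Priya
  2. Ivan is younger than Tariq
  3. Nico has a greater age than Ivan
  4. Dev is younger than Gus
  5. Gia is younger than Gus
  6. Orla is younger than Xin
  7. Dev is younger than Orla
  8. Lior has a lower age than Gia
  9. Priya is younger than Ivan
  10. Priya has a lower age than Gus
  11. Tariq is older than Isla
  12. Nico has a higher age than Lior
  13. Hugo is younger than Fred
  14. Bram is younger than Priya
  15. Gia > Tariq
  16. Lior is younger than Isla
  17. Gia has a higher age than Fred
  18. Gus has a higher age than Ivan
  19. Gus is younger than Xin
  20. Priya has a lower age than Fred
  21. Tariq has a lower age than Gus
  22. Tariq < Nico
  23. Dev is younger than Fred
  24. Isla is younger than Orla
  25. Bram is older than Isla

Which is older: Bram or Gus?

Chaining the given relations: Bram < Priya < Ivan < Tariq < Gia < Gus.
So Bram < Gus; Gus is the older of the two.

Gus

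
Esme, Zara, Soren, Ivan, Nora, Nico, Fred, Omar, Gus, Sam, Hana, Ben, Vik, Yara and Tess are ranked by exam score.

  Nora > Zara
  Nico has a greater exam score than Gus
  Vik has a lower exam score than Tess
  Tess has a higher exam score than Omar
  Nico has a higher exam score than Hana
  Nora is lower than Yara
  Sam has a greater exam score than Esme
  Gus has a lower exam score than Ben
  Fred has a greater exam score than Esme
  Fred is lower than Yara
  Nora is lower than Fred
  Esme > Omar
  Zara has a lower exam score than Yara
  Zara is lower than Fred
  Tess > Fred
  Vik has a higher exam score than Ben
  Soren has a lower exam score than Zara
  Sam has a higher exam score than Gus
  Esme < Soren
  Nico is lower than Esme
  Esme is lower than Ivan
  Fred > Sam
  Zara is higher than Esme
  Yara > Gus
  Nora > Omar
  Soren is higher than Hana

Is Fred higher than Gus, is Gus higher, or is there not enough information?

Fred

Chaining the given relations: Gus < Nico < Esme < Soren < Zara < Nora < Fred.
So Fred is higher.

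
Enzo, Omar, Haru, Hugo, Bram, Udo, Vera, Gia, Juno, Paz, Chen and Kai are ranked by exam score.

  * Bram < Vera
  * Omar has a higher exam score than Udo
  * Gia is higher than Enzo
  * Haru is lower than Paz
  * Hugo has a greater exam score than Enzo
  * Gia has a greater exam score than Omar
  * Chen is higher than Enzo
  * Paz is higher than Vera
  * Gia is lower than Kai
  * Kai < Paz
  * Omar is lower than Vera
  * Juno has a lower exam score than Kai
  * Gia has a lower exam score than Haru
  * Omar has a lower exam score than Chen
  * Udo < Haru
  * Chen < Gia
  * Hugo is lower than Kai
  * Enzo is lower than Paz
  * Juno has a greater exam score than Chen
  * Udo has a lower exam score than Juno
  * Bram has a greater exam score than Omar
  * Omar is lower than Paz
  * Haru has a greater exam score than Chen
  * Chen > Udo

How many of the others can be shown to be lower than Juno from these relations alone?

The elements the relations force below Juno are Udo, Omar, Enzo, Chen — no chain reaches any other.
That is 4.

4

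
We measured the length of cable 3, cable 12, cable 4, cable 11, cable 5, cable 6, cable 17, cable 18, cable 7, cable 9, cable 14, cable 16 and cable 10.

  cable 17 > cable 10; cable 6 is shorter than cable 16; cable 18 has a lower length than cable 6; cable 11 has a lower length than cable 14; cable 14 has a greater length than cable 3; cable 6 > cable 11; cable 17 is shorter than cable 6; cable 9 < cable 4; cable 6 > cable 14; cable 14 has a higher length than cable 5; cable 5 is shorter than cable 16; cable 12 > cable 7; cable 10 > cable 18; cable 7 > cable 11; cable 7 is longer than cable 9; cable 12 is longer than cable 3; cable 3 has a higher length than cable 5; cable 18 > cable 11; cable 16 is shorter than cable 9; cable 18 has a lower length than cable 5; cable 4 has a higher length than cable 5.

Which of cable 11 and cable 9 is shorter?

The relevant relations are cable 11 < cable 18; cable 18 < cable 5; cable 5 < cable 3; cable 3 < cable 14; cable 14 < cable 6; cable 6 < cable 16; cable 16 < cable 9.
Together: cable 11 < cable 18 < cable 5 < cable 3 < cable 14 < cable 6 < cable 16 < cable 9.
So cable 11 < cable 9; cable 11 is the shorter of the two.

cable 11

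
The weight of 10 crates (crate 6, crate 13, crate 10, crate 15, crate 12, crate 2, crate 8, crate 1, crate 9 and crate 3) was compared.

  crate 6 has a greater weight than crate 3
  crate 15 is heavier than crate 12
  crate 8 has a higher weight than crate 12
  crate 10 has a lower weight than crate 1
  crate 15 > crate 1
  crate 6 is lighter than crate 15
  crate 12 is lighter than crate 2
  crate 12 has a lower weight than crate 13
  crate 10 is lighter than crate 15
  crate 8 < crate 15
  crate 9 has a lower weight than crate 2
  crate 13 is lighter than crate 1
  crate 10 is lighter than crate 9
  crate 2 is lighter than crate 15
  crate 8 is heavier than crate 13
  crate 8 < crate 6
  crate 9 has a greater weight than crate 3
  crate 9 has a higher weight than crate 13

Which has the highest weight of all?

crate 15

crate 12 is not greatest since crate 12 < crate 13; crate 13 is not greatest since crate 13 < crate 8; crate 3 is not greatest since crate 3 < crate 9; crate 10 is not greatest since crate 10 < crate 1; crate 8 is not greatest since crate 8 < crate 15; crate 6 is not greatest since crate 6 < crate 15; crate 9 is not greatest since crate 9 < crate 2; crate 1 is not greatest since crate 1 < crate 15; crate 2 is not greatest since crate 2 < crate 15.
Only crate 15 has nothing above it, so crate 15 is the highest weight.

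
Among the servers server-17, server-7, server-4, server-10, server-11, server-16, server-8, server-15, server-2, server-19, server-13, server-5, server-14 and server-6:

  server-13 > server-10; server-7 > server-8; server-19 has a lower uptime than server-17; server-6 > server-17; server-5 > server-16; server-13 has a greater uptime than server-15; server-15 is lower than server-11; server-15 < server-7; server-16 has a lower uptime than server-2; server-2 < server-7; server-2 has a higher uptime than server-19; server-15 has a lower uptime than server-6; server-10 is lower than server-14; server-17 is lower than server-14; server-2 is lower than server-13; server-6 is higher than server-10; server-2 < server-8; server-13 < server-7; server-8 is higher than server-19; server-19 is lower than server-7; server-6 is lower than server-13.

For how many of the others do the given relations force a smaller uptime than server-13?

7

From server-13 the given relations immediately reach server-10, server-2, server-15, server-6.
From those, server-19, server-16, server-17 — 7 in total.
Nothing else is reachable below server-13; 7 in all.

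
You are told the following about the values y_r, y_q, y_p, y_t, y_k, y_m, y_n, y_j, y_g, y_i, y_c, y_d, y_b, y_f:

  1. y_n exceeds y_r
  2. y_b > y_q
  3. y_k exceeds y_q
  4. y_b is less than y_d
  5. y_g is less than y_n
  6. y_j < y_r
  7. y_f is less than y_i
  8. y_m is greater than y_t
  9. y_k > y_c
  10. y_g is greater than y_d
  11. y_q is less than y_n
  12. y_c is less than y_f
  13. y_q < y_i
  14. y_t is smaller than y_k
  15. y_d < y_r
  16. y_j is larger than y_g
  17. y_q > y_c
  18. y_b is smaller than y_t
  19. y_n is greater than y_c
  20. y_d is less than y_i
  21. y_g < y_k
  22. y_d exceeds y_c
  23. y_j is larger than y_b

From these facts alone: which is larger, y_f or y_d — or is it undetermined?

undetermined

Following every chain through y_f: above y_f we get y_i; below y_f we get y_c.
y_d is not reached, and no chain runs the other way from y_d to y_f.
So the given relations leave the order of y_f and y_d undetermined.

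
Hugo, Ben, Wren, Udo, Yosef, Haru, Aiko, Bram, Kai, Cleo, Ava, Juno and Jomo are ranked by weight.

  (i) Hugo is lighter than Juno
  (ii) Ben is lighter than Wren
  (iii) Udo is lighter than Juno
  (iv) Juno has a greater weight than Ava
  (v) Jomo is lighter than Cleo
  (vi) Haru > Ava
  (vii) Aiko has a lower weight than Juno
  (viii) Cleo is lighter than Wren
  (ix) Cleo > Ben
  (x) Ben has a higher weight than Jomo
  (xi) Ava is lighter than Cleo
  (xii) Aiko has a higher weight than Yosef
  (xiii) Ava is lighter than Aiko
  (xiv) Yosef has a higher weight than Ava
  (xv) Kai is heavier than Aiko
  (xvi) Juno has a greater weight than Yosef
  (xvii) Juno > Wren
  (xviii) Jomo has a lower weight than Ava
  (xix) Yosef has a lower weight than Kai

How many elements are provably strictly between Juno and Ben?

2

Chaining upward from Ben reaches: Cleo, Wren.
Chaining downward from Juno reaches: Jomo, Ava, Yosef, Udo, Aiko, Cleo, Wren, Hugo.
Strictly between Ben and Juno are those in both lists: Cleo, Wren — 2 elements.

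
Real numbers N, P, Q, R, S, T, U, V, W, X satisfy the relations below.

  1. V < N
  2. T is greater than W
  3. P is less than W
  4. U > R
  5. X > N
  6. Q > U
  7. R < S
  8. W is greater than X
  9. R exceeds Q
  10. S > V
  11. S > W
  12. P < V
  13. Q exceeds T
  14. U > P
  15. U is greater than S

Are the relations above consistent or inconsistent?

Chaining the given relations yields Q < R < S < U, so Q < U. But one relation states U < Q. These cannot both hold.

inconsistent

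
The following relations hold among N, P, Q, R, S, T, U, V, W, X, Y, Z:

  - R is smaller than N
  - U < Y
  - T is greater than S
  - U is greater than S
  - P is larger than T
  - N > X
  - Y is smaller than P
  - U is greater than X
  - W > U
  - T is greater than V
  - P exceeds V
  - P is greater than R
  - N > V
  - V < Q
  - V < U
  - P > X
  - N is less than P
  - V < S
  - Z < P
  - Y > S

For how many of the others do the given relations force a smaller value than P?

9

The elements the relations force below P are V, S, X, R, U, N, Y, Z, T — no chain reaches any other.
That is 9.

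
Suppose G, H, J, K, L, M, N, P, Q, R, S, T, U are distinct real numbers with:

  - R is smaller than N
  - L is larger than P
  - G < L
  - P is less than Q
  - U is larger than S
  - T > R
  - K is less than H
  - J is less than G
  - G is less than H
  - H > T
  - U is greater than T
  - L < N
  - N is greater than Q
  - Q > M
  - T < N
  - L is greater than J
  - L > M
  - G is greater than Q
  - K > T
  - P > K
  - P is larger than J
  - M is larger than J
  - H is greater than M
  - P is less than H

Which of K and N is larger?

Following the relations from K: K < P < Q < G < L < N.
So K < N; N is the larger of the two.

N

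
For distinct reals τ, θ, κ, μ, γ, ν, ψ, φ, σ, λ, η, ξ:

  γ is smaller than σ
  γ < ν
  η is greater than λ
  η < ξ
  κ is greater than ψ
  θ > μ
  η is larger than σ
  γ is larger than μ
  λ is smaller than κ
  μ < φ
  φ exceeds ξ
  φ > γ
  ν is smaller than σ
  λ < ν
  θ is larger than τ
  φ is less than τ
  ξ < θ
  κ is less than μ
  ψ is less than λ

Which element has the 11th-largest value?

λ

Chaining the given pairs: ψ < λ < κ < μ < γ < ν < σ < η < ξ < φ < τ < θ.
The 11th largest is λ.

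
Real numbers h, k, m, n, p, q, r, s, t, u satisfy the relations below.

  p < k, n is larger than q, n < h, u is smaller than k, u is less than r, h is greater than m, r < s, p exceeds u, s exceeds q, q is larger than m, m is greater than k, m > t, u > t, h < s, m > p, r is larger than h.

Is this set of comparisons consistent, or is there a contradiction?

consistent

The single ordering t < u < p < k < m < q < n < h < r < s satisfies every listed relation, so no contradiction arises.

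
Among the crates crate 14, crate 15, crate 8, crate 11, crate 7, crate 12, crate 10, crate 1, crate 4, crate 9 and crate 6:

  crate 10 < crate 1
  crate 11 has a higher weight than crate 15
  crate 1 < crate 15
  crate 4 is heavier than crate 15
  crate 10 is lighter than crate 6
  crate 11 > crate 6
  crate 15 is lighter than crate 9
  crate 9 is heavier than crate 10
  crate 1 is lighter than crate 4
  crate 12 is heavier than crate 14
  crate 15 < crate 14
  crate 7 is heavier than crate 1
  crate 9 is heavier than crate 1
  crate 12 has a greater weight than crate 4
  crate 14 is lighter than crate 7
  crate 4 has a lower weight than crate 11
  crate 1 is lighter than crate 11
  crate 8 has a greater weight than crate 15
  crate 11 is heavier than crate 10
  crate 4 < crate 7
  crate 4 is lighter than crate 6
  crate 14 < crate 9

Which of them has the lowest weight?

Chaining upward from crate 10: directly above it, crate 1, crate 9, crate 6, crate 11; then crate 15, crate 4, crate 7; then crate 14, crate 8, crate 12.
That covers every other element, and nothing is given below crate 10, so crate 10 is the lowest weight.

crate 10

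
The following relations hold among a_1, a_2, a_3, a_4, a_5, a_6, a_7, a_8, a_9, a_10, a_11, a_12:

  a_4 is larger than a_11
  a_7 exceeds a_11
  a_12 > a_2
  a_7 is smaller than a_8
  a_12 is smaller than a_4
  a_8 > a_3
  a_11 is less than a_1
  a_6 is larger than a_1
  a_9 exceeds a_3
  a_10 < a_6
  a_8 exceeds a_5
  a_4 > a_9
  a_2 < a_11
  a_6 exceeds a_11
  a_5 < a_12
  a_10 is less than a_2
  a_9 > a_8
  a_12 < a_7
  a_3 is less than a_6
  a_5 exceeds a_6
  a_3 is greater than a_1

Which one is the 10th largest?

Chaining the given pairs: a_10 < a_2 < a_11 < a_1 < a_3 < a_6 < a_5 < a_12 < a_7 < a_8 < a_9 < a_4.
The 10th largest is a_11.

a_11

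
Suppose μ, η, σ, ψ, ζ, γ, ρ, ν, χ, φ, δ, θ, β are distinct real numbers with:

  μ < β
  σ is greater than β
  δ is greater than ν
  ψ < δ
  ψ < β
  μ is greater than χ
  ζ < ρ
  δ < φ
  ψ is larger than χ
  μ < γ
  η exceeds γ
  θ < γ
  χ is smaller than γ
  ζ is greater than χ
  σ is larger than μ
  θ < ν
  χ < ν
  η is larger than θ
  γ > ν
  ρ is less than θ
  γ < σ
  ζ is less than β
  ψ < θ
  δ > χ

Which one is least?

χ

ζ is not least since χ < ζ; ψ is not least since χ < ψ; ρ is not least since ζ < ρ; θ is not least since ρ < θ; ν is not least since χ < ν; μ is not least since χ < μ; γ is not least since ν < γ; δ is not least since χ < δ; β is not least since ζ < β; η is not least since γ < η; φ is not least since δ < φ; σ is not least since μ < σ.
Only χ has nothing below it, so χ is the least.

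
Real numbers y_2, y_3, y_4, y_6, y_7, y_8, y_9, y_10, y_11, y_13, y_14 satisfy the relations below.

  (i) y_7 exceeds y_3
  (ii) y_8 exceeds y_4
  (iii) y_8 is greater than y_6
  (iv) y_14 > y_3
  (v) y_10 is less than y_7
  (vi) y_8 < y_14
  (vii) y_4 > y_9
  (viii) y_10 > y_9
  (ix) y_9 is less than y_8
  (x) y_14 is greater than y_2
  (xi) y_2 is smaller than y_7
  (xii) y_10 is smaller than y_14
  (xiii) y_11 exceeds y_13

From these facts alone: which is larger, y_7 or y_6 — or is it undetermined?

Following every chain through y_6: above y_6 we get y_8, y_14.
y_7 is not reached, and no chain runs the other way from y_7 to y_6.
So the given relations leave the order of y_6 and y_7 undetermined.

undetermined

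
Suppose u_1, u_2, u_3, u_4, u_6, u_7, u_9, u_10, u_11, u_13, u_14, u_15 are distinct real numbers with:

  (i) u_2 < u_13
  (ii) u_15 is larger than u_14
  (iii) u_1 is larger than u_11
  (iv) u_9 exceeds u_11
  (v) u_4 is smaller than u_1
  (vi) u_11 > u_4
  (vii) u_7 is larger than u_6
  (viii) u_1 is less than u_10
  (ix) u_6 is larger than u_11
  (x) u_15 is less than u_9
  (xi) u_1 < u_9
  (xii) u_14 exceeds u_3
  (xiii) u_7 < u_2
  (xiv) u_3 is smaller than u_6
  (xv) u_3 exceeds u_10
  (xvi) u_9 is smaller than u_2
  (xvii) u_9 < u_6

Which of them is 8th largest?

u_3

The consecutive relations fix a unique order: u_4 < u_11 < u_1 < u_10 < u_3 < u_14 < u_15 < u_9 < u_6 < u_7 < u_2 < u_13.
The 8th largest is u_3.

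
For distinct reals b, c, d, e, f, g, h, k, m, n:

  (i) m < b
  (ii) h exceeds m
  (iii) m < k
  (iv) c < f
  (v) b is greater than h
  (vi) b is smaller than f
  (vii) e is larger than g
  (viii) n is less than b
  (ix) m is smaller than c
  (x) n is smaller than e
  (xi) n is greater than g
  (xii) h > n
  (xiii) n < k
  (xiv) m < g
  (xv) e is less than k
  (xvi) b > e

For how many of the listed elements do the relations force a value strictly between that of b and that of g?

Chaining upward from g reaches: n, e, h, f, k.
Chaining downward from b reaches: m, n, e, h.
Strictly between g and b are those in both lists: n, e, h — 3 elements.

3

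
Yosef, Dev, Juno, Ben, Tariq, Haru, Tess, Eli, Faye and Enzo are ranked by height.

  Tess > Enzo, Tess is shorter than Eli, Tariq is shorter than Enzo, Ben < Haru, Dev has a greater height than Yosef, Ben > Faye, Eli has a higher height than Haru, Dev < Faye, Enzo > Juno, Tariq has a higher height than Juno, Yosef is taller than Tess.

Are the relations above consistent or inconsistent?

consistent

The single ordering Juno < Tariq < Enzo < Tess < Yosef < Dev < Faye < Ben < Haru < Eli satisfies every listed relation, so no contradiction arises.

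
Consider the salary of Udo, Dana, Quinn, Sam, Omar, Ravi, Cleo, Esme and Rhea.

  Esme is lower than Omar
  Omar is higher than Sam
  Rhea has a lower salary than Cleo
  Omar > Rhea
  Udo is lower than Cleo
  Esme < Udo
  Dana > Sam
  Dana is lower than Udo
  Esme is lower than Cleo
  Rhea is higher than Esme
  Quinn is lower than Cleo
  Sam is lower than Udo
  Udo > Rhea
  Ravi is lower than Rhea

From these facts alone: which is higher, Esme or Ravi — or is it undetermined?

Following every chain through Ravi: above Ravi we get Rhea, Udo, Cleo, Omar.
Esme is not reached, and no chain runs the other way from Esme to Ravi.
So the given relations leave the order of Ravi and Esme undetermined.

undetermined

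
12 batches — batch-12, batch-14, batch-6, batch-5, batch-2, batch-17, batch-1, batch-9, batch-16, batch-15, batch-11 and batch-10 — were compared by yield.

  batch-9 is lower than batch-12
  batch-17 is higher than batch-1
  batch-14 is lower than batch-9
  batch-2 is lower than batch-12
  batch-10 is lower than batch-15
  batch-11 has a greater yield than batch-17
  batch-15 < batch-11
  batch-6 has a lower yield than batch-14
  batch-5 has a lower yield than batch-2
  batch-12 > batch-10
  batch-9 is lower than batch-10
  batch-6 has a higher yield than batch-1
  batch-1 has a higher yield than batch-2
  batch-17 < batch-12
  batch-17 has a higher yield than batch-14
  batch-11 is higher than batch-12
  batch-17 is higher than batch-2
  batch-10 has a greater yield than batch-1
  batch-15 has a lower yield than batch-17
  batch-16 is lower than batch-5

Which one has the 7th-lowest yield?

Chaining the given pairs: batch-16 < batch-5 < batch-2 < batch-1 < batch-6 < batch-14 < batch-9 < batch-10 < batch-15 < batch-17 < batch-12 < batch-11.
The 7th smallest is batch-9.

batch-9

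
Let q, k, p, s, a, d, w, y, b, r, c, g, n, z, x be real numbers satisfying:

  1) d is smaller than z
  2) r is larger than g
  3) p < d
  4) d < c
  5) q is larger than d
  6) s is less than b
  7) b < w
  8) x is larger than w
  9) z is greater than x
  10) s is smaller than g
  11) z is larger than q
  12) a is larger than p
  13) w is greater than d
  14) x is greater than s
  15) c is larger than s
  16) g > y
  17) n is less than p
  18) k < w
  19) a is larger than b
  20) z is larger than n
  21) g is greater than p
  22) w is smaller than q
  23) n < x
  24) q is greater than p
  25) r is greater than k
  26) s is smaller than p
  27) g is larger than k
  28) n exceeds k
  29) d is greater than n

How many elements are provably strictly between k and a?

Chaining upward from k reaches: n, p, g, d, c, w, x, q, z, r.
Chaining downward from a reaches: s, n, p, b.
Strictly between k and a are those in both lists: n, p — 2 elements.

2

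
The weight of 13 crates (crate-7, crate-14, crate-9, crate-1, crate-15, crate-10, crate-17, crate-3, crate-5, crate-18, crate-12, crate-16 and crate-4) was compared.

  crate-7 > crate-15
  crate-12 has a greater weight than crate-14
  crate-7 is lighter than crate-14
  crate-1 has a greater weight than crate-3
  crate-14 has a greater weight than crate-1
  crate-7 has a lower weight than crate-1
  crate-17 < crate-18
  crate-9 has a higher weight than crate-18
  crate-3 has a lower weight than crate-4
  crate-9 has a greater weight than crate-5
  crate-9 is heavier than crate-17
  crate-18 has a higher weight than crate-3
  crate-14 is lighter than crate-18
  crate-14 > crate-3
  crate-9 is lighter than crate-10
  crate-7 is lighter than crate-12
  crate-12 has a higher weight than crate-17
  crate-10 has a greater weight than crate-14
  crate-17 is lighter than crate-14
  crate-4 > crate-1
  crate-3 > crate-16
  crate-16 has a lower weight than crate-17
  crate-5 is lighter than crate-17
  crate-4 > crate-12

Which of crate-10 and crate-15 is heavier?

crate-10

crate-15 < crate-7 < crate-1 < crate-14 < crate-18 < crate-9 < crate-10, by transitivity through crate-7, crate-1, crate-14, crate-18, crate-9.
So crate-15 < crate-10; crate-10 is the heavier of the two.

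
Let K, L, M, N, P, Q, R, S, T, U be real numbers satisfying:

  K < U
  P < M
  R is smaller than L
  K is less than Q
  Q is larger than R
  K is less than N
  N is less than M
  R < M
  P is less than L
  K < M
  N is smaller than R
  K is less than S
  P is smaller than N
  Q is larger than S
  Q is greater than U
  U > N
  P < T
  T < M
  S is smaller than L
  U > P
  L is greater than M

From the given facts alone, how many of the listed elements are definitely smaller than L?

7

The elements the relations force below L are K, P, S, T, N, R, M — no chain reaches any other.
That is 7.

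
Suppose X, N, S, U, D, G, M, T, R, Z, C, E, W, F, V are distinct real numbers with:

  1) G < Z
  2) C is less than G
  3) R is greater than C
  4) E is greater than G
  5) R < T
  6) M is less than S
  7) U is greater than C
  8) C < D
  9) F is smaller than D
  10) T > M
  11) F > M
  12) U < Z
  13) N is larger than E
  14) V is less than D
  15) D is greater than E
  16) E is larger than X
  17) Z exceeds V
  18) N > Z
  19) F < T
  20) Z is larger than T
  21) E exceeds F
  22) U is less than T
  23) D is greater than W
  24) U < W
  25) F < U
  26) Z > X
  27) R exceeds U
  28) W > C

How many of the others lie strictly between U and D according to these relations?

The relations place U below D. An element lies strictly between them when it is forced above U and also forced below D.
Above U: {R, W, T, Z, N}. Below D: {M, F, C, W, G, V, X, E}.
Intersection: {W} — 1.

1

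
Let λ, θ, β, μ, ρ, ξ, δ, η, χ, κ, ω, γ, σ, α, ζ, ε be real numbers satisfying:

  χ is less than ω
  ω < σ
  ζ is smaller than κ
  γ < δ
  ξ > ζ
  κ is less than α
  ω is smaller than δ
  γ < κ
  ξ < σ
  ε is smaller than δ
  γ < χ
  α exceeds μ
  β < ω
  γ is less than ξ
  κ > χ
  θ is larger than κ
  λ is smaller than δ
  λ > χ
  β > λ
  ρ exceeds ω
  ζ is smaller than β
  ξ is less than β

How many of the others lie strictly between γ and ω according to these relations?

Chaining upward from γ reaches: χ, λ, ξ, β, κ, ρ, α, θ, σ, δ.
Chaining downward from ω reaches: χ, λ, ζ, ξ, β.
Strictly between γ and ω are those in both lists: χ, λ, ξ, β — 4 elements.

4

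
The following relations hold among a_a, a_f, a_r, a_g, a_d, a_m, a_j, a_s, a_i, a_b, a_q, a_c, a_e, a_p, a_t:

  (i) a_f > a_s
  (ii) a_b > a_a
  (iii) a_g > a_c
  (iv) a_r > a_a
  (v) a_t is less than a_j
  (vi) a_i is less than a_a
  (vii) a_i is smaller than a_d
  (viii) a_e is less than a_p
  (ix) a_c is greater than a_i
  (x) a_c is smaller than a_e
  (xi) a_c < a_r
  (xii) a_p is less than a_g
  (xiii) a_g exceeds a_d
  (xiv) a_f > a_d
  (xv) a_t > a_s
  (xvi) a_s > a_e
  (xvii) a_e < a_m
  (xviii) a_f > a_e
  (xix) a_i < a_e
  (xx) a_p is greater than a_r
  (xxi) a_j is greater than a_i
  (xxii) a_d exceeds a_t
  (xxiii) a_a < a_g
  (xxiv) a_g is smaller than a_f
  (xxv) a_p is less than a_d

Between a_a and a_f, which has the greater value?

Link the given pairs in sequence: a_a < a_r; a_r < a_p; a_p < a_d; a_d < a_g; a_g < a_f.
Together: a_a < a_r < a_p < a_d < a_g < a_f.
So a_a < a_f; a_f is the larger of the two.

a_f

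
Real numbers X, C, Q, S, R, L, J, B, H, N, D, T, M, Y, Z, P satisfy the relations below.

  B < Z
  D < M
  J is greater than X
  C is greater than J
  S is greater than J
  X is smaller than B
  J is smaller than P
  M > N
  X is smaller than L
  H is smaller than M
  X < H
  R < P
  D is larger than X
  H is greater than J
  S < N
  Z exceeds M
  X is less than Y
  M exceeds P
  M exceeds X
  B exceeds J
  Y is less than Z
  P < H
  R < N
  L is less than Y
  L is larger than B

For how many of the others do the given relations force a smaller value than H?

4

Directly below H: X, J, P.
One step further: R (4 so far).
Nothing else is reachable below H; 4 in all.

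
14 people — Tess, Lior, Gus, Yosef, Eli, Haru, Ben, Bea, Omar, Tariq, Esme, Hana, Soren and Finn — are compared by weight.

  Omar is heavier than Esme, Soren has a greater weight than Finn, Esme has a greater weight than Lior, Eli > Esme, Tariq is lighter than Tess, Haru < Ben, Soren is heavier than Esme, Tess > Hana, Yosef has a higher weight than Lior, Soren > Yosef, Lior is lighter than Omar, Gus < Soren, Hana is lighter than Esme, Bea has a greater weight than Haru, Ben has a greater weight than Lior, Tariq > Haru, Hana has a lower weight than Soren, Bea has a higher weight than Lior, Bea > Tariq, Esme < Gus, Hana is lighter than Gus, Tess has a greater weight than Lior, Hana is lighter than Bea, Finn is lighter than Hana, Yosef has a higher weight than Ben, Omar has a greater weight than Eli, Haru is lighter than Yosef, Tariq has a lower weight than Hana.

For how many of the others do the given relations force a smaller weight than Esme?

Directly below Esme: Lior, Hana.
One step further: Finn, Tariq (4 so far).
One step further: Haru (5 so far).
No other element is forced below Esme by the given relations, so the count is 5.

5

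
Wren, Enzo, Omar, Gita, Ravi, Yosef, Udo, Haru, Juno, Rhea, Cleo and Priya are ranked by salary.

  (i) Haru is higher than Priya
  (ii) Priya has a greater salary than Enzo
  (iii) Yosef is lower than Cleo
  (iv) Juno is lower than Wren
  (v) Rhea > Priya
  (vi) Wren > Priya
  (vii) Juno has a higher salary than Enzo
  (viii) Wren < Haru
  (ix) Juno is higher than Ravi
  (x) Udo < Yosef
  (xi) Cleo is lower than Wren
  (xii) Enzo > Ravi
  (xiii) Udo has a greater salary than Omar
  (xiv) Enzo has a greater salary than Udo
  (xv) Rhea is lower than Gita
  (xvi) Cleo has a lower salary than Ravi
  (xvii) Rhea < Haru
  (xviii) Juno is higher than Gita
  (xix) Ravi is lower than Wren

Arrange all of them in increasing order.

Omar < Udo < Yosef < Cleo < Ravi < Enzo < Priya < Rhea < Gita < Juno < Wren < Haru

Nothing is placed below Omar, so it is least; from there Omar < Udo; Udo < Yosef; Yosef < Cleo; Cleo < Ravi; Ravi < Enzo; Enzo < Priya; Priya < Rhea; Rhea < Gita; Gita < Juno; Juno < Wren; Wren < Haru, each given directly.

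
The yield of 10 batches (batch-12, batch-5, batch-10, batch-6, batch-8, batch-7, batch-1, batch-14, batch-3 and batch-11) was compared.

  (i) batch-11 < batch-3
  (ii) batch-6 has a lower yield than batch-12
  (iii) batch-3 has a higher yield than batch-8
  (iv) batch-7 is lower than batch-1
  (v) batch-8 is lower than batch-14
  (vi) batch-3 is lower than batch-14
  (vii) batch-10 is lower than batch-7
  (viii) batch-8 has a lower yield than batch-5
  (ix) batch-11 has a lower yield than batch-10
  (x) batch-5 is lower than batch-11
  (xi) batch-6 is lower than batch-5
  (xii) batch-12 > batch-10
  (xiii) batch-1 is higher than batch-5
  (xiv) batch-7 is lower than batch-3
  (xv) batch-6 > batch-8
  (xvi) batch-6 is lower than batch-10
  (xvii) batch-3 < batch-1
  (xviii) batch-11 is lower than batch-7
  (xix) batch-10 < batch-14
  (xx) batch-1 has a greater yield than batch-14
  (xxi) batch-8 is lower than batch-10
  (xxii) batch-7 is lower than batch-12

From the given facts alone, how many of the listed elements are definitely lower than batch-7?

Directly below batch-7: batch-11, batch-10.
One step further: batch-8, batch-6, batch-5 (5 so far).
No other element is forced below batch-7 by the given relations, so the count is 5.

5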